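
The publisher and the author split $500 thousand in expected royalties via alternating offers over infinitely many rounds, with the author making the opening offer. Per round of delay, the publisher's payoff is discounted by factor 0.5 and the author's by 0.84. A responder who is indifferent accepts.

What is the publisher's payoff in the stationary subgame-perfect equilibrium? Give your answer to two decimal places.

68.97

In a stationary SPE each proposer offers the other exactly their discounted continuation value.
If the author keeps x when proposing and the publisher keeps y when proposing, then x = 500 − 0.5y and y = 500 − 0.84x.
Solving: x = 500(1 − 0.5) / (1 − 0.84·0.5) = 250 / 0.58 ≈ 431.0345.
The publisher gets 500 − 431.0345 ≈ 68.9655.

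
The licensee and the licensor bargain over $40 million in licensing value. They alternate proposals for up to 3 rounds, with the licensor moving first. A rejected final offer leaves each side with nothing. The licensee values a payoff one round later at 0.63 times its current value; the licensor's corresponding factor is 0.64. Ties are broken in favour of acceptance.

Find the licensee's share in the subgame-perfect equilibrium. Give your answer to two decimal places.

9.07

Round 3 (the licensor proposes): the licensee will accept anything ≥ 0, so the licensor offers 0 and keeps 40.
Round 2 (the licensee proposes): the licensor can get 40 next round, worth 0.64 × 40 = 25.6 now, so the licensee offers 25.6, keeping 14.4.
Round 1 (the licensor proposes): the licensee can get 14.4 next round, worth 0.63 × 14.4 = 9.072 now. The licensor offers 9.072 and keeps 40 − 9.072 = 30.928.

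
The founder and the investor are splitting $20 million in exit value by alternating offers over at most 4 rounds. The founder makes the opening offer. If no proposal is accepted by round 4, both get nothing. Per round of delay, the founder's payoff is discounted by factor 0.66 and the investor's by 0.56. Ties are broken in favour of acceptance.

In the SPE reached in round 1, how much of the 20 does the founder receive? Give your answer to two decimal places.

Round 4 (the investor proposes): rejection yields 0 for the founder; the investor offers 0 and keeps 20.
Round 3 (the founder proposes): the investor can get 20 next round, worth 0.56 × 20 = 11.2 now. The founder offers 11.2 and keeps 20 − 11.2 = 8.8.
Round 2 (the investor proposes): the founder can get 8.8 next round, worth 0.66 × 8.8 = 5.808 now, so the investor offers 5.808, keeping 14.192.
Round 1 (the founder proposes): the investor can get 14.192 next round, worth 0.56 × 14.192 = 7.94752 now; the founder offers that and keeps 12.05248.

12.05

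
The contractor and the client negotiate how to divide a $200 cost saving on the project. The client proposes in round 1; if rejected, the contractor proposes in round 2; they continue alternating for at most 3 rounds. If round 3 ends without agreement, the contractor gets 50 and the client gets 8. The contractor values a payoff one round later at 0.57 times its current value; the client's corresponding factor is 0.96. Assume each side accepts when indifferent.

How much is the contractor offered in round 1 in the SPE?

31.92

Round 3 (the client proposes): the contractor gets 50 if talks fail, so the client offers 50 and keeps 150.
Round 2 (the contractor proposes): the client can get 150 next round, worth 0.96 × 150 = 144 now. The contractor offers 144 and keeps 200 − 144 = 56.
Round 1 (the client proposes): the contractor can get 56 next round, worth 0.57 × 56 = 31.92 now; the client offers that and keeps 168.08.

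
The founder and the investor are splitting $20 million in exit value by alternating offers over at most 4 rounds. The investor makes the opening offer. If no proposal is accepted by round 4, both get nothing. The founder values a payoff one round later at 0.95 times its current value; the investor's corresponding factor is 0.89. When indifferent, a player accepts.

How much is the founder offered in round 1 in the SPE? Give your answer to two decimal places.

18.15

By backward induction:
Round 4 (the founder proposes): rejection yields 0 for the investor; the founder offers 0 and keeps 20.
Round 3 (the investor proposes): the founder can get 20 next round, worth 0.95 × 20 = 19 now; the investor offers that and keeps 1.
Round 2 (the founder proposes): the investor can get 1 next round, worth 0.89 × 1 = 0.89 now; the founder offers that and keeps 19.11.
Round 1 (the investor proposes): the founder can get 19.11 next round, worth 0.95 × 19.11 = 18.1545 now; the investor offers that and keeps 1.8455.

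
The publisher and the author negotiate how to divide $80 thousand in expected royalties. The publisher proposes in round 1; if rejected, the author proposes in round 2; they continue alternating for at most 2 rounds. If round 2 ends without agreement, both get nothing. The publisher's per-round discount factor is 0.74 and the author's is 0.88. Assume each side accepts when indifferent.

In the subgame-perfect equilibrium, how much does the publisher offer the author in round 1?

Round 2 (the author proposes): the publisher will accept anything ≥ 0, so the author offers 0 and keeps 80.
Round 1 (the publisher proposes): the author can get 80 next round, worth 0.88 × 80 = 70.4 now. The publisher offers 70.4 and keeps 80 − 70.4 = 9.6.

70.4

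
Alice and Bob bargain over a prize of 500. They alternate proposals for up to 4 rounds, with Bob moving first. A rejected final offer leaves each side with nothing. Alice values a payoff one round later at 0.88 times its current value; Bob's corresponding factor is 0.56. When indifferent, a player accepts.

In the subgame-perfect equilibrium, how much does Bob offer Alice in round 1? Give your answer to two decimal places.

Round 4 (Alice proposes): Bob will accept anything ≥ 0, so Alice offers 0 and keeps 500.
Round 3 (Bob proposes): Alice can get 500 next round, worth 0.88 × 500 = 440 now, so Bob offers 440, keeping 60.
Round 2 (Alice proposes): Bob can get 60 next round, worth 0.56 × 60 = 33.6 now. Alice offers 33.6 and keeps 500 − 33.6 = 466.4.
Round 1 (Bob proposes): Alice can get 466.4 next round, worth 0.88 × 466.4 = 410.432 now, so Bob offers 410.432, keeping 89.568.

410.43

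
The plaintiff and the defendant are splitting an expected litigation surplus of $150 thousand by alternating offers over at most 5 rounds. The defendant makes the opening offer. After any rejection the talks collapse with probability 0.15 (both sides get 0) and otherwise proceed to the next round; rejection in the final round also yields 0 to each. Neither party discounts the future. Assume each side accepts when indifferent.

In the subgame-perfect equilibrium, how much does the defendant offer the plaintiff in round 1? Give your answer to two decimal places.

32.94

Round 5 (the defendant proposes): rejection yields 0 for the plaintiff; the defendant offers 0 and keeps 150.
Round 4 (the plaintiff proposes): rejecting gives the defendant an expected 0.85 × 150 = 127.5, so the plaintiff offers 127.5, keeping 22.5.
Round 3 (the defendant proposes): rejecting gives the plaintiff an expected 0.85 × 22.5 = 19.125; the defendant offers that and keeps 130.875.
Round 2 (the plaintiff proposes): rejecting gives the defendant an expected 0.85 × 130.875 = 111.24375. The plaintiff offers 111.24375 and keeps 150 − 111.24375 = 38.75625.
Round 1 (the defendant proposes): rejecting gives the plaintiff an expected 0.85 × 38.75625 = 32.9428125; the defendant offers that and keeps 117.0571875.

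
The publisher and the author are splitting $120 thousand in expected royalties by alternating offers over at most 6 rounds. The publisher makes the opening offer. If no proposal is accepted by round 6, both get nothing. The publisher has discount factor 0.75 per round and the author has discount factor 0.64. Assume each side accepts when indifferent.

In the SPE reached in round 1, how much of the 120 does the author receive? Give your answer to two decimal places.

46.11

Round 6 (the author proposes): the publisher will accept anything ≥ 0, so the author offers 0 and keeps 120.
Round 5 (the publisher proposes): the author can get 120 next round, worth 0.64 × 120 = 76.8 now. The publisher offers 76.8 and keeps 120 − 76.8 = 43.2.
Round 4 (the author proposes): the publisher can get 43.2 next round, worth 0.75 × 43.2 = 32.4 now, so the author offers 32.4, keeping 87.6.
Round 3 (the publisher proposes): the author can get 87.6 next round, worth 0.64 × 87.6 = 56.064 now, so the publisher offers 56.064, keeping 63.936.
Round 2 (the author proposes): the publisher can get 63.936 next round, worth 0.75 × 63.936 = 47.952 now. The author offers 47.952 and keeps 120 − 47.952 = 72.048.
Round 1 (the publisher proposes): the author can get 72.048 next round, worth 0.64 × 72.048 = 46.11072 now, so the publisher offers 46.11072, keeping 73.88928.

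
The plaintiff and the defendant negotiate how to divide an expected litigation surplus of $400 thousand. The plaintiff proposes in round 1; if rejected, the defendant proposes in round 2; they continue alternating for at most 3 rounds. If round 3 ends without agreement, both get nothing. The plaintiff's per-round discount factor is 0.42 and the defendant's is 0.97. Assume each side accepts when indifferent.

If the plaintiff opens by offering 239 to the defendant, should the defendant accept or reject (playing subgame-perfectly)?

Round 3 (the plaintiff proposes): rejection yields 0 for the defendant; the plaintiff offers 0 and keeps 400.
Round 2 (the defendant proposes): the plaintiff can get 400 next round, worth 0.42 × 400 = 168 now, so the defendant offers 168, keeping 232.
So by rejecting in round 1, the defendant gets 232 next round, worth 0.97 × 232 = 225.04 now.
Offer 239 ≥ 225.04, so the defendant accepts.

Accept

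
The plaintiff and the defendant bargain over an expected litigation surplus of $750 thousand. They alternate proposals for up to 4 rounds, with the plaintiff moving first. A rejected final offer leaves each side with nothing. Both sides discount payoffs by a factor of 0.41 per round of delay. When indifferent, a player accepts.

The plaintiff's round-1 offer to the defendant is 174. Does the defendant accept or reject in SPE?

Round 4 (the defendant proposes): rejection yields 0 for the plaintiff; the defendant offers 0 and keeps 750.
Round 3 (the plaintiff proposes): the defendant can get 750 next round, worth 0.41 × 750 = 307.5 now, so the plaintiff offers 307.5, keeping 442.5.
Round 2 (the defendant proposes): the plaintiff can get 442.5 next round, worth 0.41 × 442.5 = 181.425 now. The defendant offers 181.425 and keeps 750 − 181.425 = 568.575.
So by rejecting in round 1, the defendant gets 568.575 next round, worth 0.41 × 568.575 = 233.11575 now.
Offer 174 < 233.11575, so the defendant rejects.

Reject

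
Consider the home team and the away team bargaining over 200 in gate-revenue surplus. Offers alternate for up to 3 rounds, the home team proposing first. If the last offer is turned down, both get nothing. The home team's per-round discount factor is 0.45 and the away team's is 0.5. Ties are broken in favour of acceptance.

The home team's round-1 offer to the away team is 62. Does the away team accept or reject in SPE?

Accept

Work out the away team's continuation value if the offer is rejected.
Round 3 (the home team proposes): rejection yields 0 for the away team; the home team offers 0 and keeps 200.
Round 2 (the away team proposes): the home team can get 200 next round, worth 0.45 × 200 = 90 now; the away team offers that and keeps 110.
So by rejecting in round 1, the away team gets 110 next round, worth 0.5 × 110 = 55 now.
Offer 62 ≥ 55, so the away team accepts.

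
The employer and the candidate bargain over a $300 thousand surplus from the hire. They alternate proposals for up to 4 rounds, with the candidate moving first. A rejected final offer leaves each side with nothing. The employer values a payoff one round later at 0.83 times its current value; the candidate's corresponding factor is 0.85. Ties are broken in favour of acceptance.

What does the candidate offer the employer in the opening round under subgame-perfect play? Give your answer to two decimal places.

213.02

By backward induction:
Round 4 (the employer proposes): the candidate will accept anything ≥ 0, so the employer offers 0 and keeps 300.
Round 3 (the candidate proposes): the employer can get 300 next round, worth 0.83 × 300 = 249 now. The candidate offers 249 and keeps 300 − 249 = 51.
Round 2 (the employer proposes): the candidate can get 51 next round, worth 0.85 × 51 = 43.35 now. The employer offers 43.35 and keeps 300 − 43.35 = 256.65.
Round 1 (the candidate proposes): the employer can get 256.65 next round, worth 0.83 × 256.65 = 213.0195 now, so the candidate offers 213.0195, keeping 86.9805.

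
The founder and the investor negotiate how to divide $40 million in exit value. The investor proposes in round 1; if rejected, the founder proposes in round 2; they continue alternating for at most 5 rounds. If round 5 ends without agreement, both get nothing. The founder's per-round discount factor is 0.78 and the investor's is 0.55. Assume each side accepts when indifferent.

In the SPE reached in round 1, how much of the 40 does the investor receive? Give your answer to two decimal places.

19.94

Round 5 (the investor proposes): the founder will accept anything ≥ 0, so the investor offers 0 and keeps 40.
Round 4 (the founder proposes): the investor can get 40 next round, worth 0.55 × 40 = 22 now. The founder offers 22 and keeps 40 − 22 = 18.
Round 3 (the investor proposes): the founder can get 18 next round, worth 0.78 × 18 = 14.04 now, so the investor offers 14.04, keeping 25.96.
Round 2 (the founder proposes): the investor can get 25.96 next round, worth 0.55 × 25.96 = 14.278 now. The founder offers 14.278 and keeps 40 − 14.278 = 25.722.
Round 1 (the investor proposes): the founder can get 25.722 next round, worth 0.78 × 25.722 = 20.06316 now, so the investor offers 20.06316, keeping 19.93684.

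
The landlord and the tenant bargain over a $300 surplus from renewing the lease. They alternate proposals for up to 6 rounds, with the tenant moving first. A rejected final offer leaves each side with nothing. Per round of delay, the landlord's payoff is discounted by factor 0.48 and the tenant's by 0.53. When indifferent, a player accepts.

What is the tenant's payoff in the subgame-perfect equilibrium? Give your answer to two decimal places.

205.78

By backward induction:
Round 6 (the landlord proposes): the tenant will accept anything ≥ 0, so the landlord offers 0 and keeps 300.
Round 5 (the tenant proposes): the landlord can get 300 next round, worth 0.48 × 300 = 144 now; the tenant offers that and keeps 156.
Round 4 (the landlord proposes): the tenant can get 156 next round, worth 0.53 × 156 = 82.68 now, so the landlord offers 82.68, keeping 217.32.
Round 3 (the tenant proposes): the landlord can get 217.32 next round, worth 0.48 × 217.32 = 104.3136 now; the tenant offers that and keeps 195.6864.
Round 2 (the landlord proposes): the tenant can get 195.6864 next round, worth 0.53 × 195.6864 = 103.713792 now. The landlord offers 103.713792 and keeps 300 − 103.713792 = 196.286208.
Round 1 (the tenant proposes): the landlord can get 196.286208 next round, worth 0.48 × 196.286208 = 94.21737984 now. The tenant offers 94.21737984 and keeps 300 − 94.21737984 = 205.78262016.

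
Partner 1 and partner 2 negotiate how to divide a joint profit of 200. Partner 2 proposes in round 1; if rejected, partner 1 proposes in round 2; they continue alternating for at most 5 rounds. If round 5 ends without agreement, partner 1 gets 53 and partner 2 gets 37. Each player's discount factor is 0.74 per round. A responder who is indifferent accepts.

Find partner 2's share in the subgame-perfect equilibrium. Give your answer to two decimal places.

Work backward from the last round.
Round 5 (partner 2 proposes): partner 1 gets 53 if talks fail, so partner 2 offers 53 and keeps 147.
Round 4 (partner 1 proposes): partner 2 can get 147 next round, worth 0.74 × 147 = 108.78 now; partner 1 offers that and keeps 91.22.
Round 3 (partner 2 proposes): partner 1 can get 91.22 next round, worth 0.74 × 91.22 = 67.5028 now; partner 2 offers that and keeps 132.4972.
Round 2 (partner 1 proposes): partner 2 can get 132.4972 next round, worth 0.74 × 132.4972 = 98.047928 now, so partner 1 offers 98.047928, keeping 101.952072.
Round 1 (partner 2 proposes): partner 1 can get 101.952072 next round, worth 0.74 × 101.952072 = 75.44453328 now. Partner 2 offers 75.44453328 and keeps 200 − 75.44453328 = 124.55546672.

124.56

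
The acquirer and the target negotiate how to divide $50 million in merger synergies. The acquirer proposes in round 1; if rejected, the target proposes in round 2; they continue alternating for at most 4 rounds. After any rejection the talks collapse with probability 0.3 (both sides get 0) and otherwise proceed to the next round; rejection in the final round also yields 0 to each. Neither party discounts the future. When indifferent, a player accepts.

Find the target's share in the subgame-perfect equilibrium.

27.65

Round 4 (the target proposes): the acquirer will accept anything ≥ 0, so the target offers 0 and keeps 50.
Round 3 (the acquirer proposes): rejecting gives the target an expected 0.7 × 50 = 35; the acquirer offers that and keeps 15.
Round 2 (the target proposes): rejecting gives the acquirer an expected 0.7 × 15 = 10.5, so the target offers 10.5, keeping 39.5.
Round 1 (the acquirer proposes): rejecting gives the target an expected 0.7 × 39.5 = 27.65. The acquirer offers 27.65 and keeps 50 − 27.65 = 22.35.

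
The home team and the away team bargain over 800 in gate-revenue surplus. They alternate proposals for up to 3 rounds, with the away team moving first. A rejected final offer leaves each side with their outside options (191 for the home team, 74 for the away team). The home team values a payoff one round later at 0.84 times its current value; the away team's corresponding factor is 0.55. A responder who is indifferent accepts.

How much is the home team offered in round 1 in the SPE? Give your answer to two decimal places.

390.64

Round 3 (the away team proposes): the home team gets 191 if talks fail, so the away team offers 191 and keeps 609.
Round 2 (the home team proposes): the away team can get 609 next round, worth 0.55 × 609 = 334.95 now. The home team offers 334.95 and keeps 800 − 334.95 = 465.05.
Round 1 (the away team proposes): the home team can get 465.05 next round, worth 0.84 × 465.05 = 390.642 now, so the away team offers 390.642, keeping 409.358.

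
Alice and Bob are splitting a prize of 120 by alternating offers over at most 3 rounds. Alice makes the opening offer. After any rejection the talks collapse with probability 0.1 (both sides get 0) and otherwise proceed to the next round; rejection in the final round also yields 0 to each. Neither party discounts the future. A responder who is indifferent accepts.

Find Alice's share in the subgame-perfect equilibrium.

109.2

Round 3 (Alice proposes): Bob will accept anything ≥ 0, so Alice offers 0 and keeps 120.
Round 2 (Bob proposes): rejecting gives Alice an expected 0.9 × 120 = 108, so Bob offers 108, keeping 12.
Round 1 (Alice proposes): rejecting gives Bob an expected 0.9 × 12 = 10.8; Alice offers that and keeps 109.2.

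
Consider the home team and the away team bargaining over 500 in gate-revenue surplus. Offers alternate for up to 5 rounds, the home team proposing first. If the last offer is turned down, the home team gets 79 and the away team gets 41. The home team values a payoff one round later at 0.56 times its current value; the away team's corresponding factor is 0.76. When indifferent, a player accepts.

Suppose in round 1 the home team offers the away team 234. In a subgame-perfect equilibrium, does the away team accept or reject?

Round 5 (the home team proposes): the away team gets 41 if talks fail, so the home team offers 41 and keeps 459.
Round 4 (the away team proposes): the home team can get 459 next round, worth 0.56 × 459 = 257.04 now, so the away team offers 257.04, keeping 242.96.
Round 3 (the home team proposes): the away team can get 242.96 next round, worth 0.76 × 242.96 = 184.6496 now. The home team offers 184.6496 and keeps 500 − 184.6496 = 315.3504.
Round 2 (the away team proposes): the home team can get 315.3504 next round, worth 0.56 × 315.3504 = 176.596224 now. The away team offers 176.596224 and keeps 500 − 176.596224 = 323.403776.
So by rejecting in round 1, the away team gets 323.403776 next round, worth 0.76 × 323.403776 = 245.78686976 now.
Offer 234 < 245.78686976, so the away team rejects.

Reject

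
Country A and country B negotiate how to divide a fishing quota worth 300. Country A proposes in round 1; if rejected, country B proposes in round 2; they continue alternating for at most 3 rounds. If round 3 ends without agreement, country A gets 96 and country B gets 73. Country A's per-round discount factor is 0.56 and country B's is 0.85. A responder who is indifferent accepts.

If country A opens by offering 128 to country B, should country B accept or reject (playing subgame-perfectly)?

Round 3 (country A proposes): country B gets 73 if talks fail, so country A offers 73 and keeps 227.
Round 2 (country B proposes): country A can get 227 next round, worth 0.56 × 227 = 127.12 now; country B offers that and keeps 172.88.
So by rejecting in round 1, country B gets 172.88 next round, worth 0.85 × 172.88 = 146.948 now.
Offer 128 < 146.948, so country B rejects.

Reject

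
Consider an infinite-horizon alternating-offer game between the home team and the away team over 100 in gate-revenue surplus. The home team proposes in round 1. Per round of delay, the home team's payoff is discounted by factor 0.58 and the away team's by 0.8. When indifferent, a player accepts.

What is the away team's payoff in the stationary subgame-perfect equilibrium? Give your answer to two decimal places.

62.69

In a stationary SPE each proposer offers the other exactly their discounted continuation value.
If the home team keeps x when proposing and the away team keeps y when proposing, then x = 100 − 0.8y and y = 100 − 0.58x.
Solving: x = 100(1 − 0.8) / (1 − 0.58·0.8) = 20 / 0.536 ≈ 37.3134.
The away team gets 100 − 37.3134 ≈ 62.6866.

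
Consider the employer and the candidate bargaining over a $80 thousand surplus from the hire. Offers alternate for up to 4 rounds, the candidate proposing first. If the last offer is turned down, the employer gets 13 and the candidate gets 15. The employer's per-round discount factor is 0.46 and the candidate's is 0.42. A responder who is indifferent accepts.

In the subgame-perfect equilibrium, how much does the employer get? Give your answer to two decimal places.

27.12

Work backward from the last round.
Round 4 (the employer proposes): the candidate gets 15 if talks fail, so the employer offers 15 and keeps 65.
Round 3 (the candidate proposes): the employer can get 65 next round, worth 0.46 × 65 = 29.9 now, so the candidate offers 29.9, keeping 50.1.
Round 2 (the employer proposes): the candidate can get 50.1 next round, worth 0.42 × 50.1 = 21.042 now, so the employer offers 21.042, keeping 58.958.
Round 1 (the candidate proposes): the employer can get 58.958 next round, worth 0.46 × 58.958 = 27.12068 now. The candidate offers 27.12068 and keeps 80 − 27.12068 = 52.87932.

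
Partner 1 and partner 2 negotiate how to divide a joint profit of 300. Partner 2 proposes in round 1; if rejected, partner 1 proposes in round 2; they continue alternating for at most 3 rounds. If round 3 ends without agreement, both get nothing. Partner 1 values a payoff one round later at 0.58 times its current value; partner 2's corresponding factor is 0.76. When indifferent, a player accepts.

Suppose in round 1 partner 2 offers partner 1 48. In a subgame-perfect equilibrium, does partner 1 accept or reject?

Accept

Work out partner 1's continuation value if the offer is rejected.
Round 3 (partner 2 proposes): rejection yields 0 for partner 1; partner 2 offers 0 and keeps 300.
Round 2 (partner 1 proposes): partner 2 can get 300 next round, worth 0.76 × 300 = 228 now. Partner 1 offers 228 and keeps 300 − 228 = 72.
So by rejecting in round 1, partner 1 gets 72 next round, worth 0.58 × 72 = 41.76 now.
Offer 48 ≥ 41.76, so partner 1 accepts.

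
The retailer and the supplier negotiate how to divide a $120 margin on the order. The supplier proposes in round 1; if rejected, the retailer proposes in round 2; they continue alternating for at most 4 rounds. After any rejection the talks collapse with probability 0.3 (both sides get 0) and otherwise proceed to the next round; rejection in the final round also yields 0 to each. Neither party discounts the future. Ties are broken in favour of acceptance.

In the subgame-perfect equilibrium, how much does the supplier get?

53.64

Round 4 (the retailer proposes): rejection yields 0 for the supplier; the retailer offers 0 and keeps 120.
Round 3 (the supplier proposes): rejecting gives the retailer an expected 0.7 × 120 = 84; the supplier offers that and keeps 36.
Round 2 (the retailer proposes): rejecting gives the supplier an expected 0.7 × 36 = 25.2; the retailer offers that and keeps 94.8.
Round 1 (the supplier proposes): rejecting gives the retailer an expected 0.7 × 94.8 = 66.36. The supplier offers 66.36 and keeps 120 − 66.36 = 53.64.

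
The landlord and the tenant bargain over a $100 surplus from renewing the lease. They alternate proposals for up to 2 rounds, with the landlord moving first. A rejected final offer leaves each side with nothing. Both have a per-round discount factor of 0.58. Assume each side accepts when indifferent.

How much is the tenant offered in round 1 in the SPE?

58

Round 2 (the tenant proposes): rejection yields 0 for the landlord; the tenant offers 0 and keeps 100.
Round 1 (the landlord proposes): the tenant can get 100 next round, worth 0.58 × 100 = 58 now, so the landlord offers 58, keeping 42.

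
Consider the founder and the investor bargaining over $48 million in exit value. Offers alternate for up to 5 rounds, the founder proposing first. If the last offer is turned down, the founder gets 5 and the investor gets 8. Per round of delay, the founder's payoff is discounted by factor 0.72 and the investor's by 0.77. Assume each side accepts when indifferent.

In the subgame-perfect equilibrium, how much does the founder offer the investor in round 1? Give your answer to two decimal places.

Solve by backward induction from round 5.
Round 5 (the founder proposes): the investor gets 8 if talks fail, so the founder offers 8 and keeps 40.
Round 4 (the investor proposes): the founder can get 40 next round, worth 0.72 × 40 = 28.8 now. The investor offers 28.8 and keeps 48 − 28.8 = 19.2.
Round 3 (the founder proposes): the investor can get 19.2 next round, worth 0.77 × 19.2 = 14.784 now; the founder offers that and keeps 33.216.
Round 2 (the investor proposes): the founder can get 33.216 next round, worth 0.72 × 33.216 = 23.91552 now. The investor offers 23.91552 and keeps 48 − 23.91552 = 24.08448.
Round 1 (the founder proposes): the investor can get 24.08448 next round, worth 0.77 × 24.08448 = 18.5450496 now. The founder offers 18.5450496 and keeps 48 − 18.5450496 = 29.4549504.

18.55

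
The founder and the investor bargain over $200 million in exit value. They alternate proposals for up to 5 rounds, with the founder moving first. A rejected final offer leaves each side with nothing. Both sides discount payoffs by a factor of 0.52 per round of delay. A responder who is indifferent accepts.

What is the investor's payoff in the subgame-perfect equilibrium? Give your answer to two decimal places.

Work backward from the last round.
Round 5 (the founder proposes): rejection yields 0 for the investor; the founder offers 0 and keeps 200.
Round 4 (the investor proposes): the founder can get 200 next round, worth 0.52 × 200 = 104 now. The investor offers 104 and keeps 200 − 104 = 96.
Round 3 (the founder proposes): the investor can get 96 next round, worth 0.52 × 96 = 49.92 now. The founder offers 49.92 and keeps 200 − 49.92 = 150.08.
Round 2 (the investor proposes): the founder can get 150.08 next round, worth 0.52 × 150.08 = 78.0416 now; the investor offers that and keeps 121.9584.
Round 1 (the founder proposes): the investor can get 121.9584 next round, worth 0.52 × 121.9584 = 63.418368 now; the founder offers that and keeps 136.581632.

63.42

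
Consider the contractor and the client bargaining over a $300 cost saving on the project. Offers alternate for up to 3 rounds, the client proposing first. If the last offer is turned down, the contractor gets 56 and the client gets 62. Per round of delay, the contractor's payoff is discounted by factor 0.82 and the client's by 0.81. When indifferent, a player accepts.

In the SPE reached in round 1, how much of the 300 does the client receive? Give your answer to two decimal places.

Round 3 (the client proposes): the contractor gets 56 if talks fail, so the client offers 56 and keeps 244.
Round 2 (the contractor proposes): the client can get 244 next round, worth 0.81 × 244 = 197.64 now. The contractor offers 197.64 and keeps 300 − 197.64 = 102.36.
Round 1 (the client proposes): the contractor can get 102.36 next round, worth 0.82 × 102.36 = 83.9352 now, so the client offers 83.9352, keeping 216.0648.

216.06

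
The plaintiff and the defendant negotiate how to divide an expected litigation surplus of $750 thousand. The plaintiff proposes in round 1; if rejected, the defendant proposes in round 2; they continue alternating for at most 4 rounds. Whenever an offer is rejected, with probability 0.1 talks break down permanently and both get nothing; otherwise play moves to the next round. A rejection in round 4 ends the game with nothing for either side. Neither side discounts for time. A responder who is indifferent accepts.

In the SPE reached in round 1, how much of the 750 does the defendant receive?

614.25

Round 4 (the defendant proposes): the plaintiff will accept anything ≥ 0, so the defendant offers 0 and keeps 750.
Round 3 (the plaintiff proposes): rejecting gives the defendant an expected 0.9 × 750 = 675. The plaintiff offers 675 and keeps 750 − 675 = 75.
Round 2 (the defendant proposes): rejecting gives the plaintiff an expected 0.9 × 75 = 67.5, so the defendant offers 67.5, keeping 682.5.
Round 1 (the plaintiff proposes): rejecting gives the defendant an expected 0.9 × 682.5 = 614.25. The plaintiff offers 614.25 and keeps 750 − 614.25 = 135.75.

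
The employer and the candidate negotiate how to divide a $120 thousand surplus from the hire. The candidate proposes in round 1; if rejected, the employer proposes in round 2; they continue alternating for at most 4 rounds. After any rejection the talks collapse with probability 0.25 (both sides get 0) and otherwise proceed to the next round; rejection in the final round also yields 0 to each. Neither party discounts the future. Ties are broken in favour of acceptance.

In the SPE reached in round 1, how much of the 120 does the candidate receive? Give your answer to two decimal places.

Round 4 (the employer proposes): the candidate will accept anything ≥ 0, so the employer offers 0 and keeps 120.
Round 3 (the candidate proposes): rejecting gives the employer an expected 0.75 × 120 = 90. The candidate offers 90 and keeps 120 − 90 = 30.
Round 2 (the employer proposes): rejecting gives the candidate an expected 0.75 × 30 = 22.5, so the employer offers 22.5, keeping 97.5.
Round 1 (the candidate proposes): rejecting gives the employer an expected 0.75 × 97.5 = 73.125, so the candidate offers 73.125, keeping 46.875.

46.88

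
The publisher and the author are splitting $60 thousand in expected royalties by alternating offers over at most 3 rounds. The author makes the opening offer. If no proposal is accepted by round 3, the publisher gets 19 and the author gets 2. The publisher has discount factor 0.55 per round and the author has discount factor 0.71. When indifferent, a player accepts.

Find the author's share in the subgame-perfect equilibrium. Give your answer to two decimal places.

43.01

Round 3 (the author proposes): the publisher gets 19 if talks fail, so the author offers 19 and keeps 41.
Round 2 (the publisher proposes): the author can get 41 next round, worth 0.71 × 41 = 29.11 now. The publisher offers 29.11 and keeps 60 − 29.11 = 30.89.
Round 1 (the author proposes): the publisher can get 30.89 next round, worth 0.55 × 30.89 = 16.9895 now; the author offers that and keeps 43.0105.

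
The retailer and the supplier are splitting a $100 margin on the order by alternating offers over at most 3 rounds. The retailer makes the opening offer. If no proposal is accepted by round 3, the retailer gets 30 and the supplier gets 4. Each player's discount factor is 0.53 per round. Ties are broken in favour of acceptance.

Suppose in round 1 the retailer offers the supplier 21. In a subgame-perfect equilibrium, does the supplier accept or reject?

Round 3 (the retailer proposes): the supplier gets 4 if talks fail, so the retailer offers 4 and keeps 96.
Round 2 (the supplier proposes): the retailer can get 96 next round, worth 0.53 × 96 = 50.88 now; the supplier offers that and keeps 49.12.
So by rejecting in round 1, the supplier gets 49.12 next round, worth 0.53 × 49.12 = 26.0336 now.
Offer 21 < 26.0336, so the supplier rejects.

Reject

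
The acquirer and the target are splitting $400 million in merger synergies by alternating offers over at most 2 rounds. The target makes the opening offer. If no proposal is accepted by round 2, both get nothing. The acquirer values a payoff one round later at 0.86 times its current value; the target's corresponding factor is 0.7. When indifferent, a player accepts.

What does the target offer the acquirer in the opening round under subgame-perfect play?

344

Round 2 (the acquirer proposes): rejection yields 0 for the target; the acquirer offers 0 and keeps 400.
Round 1 (the target proposes): the acquirer can get 400 next round, worth 0.86 × 400 = 344 now; the target offers that and keeps 56.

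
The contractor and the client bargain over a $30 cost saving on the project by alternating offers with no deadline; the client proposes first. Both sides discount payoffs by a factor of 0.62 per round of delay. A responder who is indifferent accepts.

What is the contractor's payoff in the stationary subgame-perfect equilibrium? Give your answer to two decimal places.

In a stationary SPE each proposer offers the other exactly their discounted continuation value.
If the client keeps x when proposing and the contractor keeps y when proposing, then x = 30 − 0.62y and y = 30 − 0.62x.
Solving: x = 30(1 − 0.62) / (1 − 0.62·0.62) = 11.4 / 0.6156 ≈ 18.5185.
The contractor gets 30 − 18.5185 ≈ 11.4815.

11.48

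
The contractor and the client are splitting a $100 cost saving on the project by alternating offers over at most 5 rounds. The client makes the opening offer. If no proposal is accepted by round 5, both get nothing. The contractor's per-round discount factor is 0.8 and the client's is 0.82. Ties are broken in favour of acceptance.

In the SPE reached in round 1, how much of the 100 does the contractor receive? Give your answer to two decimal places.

23.85

Round 5 (the client proposes): the contractor will accept anything ≥ 0, so the client offers 0 and keeps 100.
Round 4 (the contractor proposes): the client can get 100 next round, worth 0.82 × 100 = 82 now. The contractor offers 82 and keeps 100 − 82 = 18.
Round 3 (the client proposes): the contractor can get 18 next round, worth 0.8 × 18 = 14.4 now. The client offers 14.4 and keeps 100 − 14.4 = 85.6.
Round 2 (the contractor proposes): the client can get 85.6 next round, worth 0.82 × 85.6 = 70.192 now, so the contractor offers 70.192, keeping 29.808.
Round 1 (the client proposes): the contractor can get 29.808 next round, worth 0.8 × 29.808 = 23.8464 now; the client offers that and keeps 76.1536.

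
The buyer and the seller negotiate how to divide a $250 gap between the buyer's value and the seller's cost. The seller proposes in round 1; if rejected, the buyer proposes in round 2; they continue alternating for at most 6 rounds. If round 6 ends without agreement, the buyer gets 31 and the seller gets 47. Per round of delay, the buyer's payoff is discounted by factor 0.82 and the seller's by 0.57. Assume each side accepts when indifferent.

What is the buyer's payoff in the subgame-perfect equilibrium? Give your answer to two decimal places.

Round 6 (the buyer proposes): the seller gets 47 if talks fail, so the buyer offers 47 and keeps 203.
Round 5 (the seller proposes): the buyer can get 203 next round, worth 0.82 × 203 = 166.46 now; the seller offers that and keeps 83.54.
Round 4 (the buyer proposes): the seller can get 83.54 next round, worth 0.57 × 83.54 = 47.6178 now. The buyer offers 47.6178 and keeps 250 − 47.6178 = 202.3822.
Round 3 (the seller proposes): the buyer can get 202.3822 next round, worth 0.82 × 202.3822 = 165.953404 now. The seller offers 165.953404 and keeps 250 − 165.953404 = 84.046596.
Round 2 (the buyer proposes): the seller can get 84.046596 next round, worth 0.57 × 84.046596 = 47.90655972 now; the buyer offers that and keeps 202.09344028.
Round 1 (the seller proposes): the buyer can get 202.09344028 next round, worth 0.82 × 202.09344028 = 165.7166210296 now; the seller offers that and keeps 84.2833789704.

165.72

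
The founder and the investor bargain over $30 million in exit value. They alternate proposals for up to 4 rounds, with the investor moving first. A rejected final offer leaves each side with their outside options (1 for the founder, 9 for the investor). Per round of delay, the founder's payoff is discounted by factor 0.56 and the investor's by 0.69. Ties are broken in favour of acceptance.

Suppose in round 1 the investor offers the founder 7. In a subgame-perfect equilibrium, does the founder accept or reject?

Reject

Round 4 (the founder proposes): the investor gets 9 if talks fail, so the founder offers 9 and keeps 21.
Round 3 (the investor proposes): the founder can get 21 next round, worth 0.56 × 21 = 11.76 now; the investor offers that and keeps 18.24.
Round 2 (the founder proposes): the investor can get 18.24 next round, worth 0.69 × 18.24 = 12.5856 now, so the founder offers 12.5856, keeping 17.4144.
So by rejecting in round 1, the founder gets 17.4144 next round, worth 0.56 × 17.4144 = 9.752064 now.
Offer 7 < 9.752064, so the founder rejects.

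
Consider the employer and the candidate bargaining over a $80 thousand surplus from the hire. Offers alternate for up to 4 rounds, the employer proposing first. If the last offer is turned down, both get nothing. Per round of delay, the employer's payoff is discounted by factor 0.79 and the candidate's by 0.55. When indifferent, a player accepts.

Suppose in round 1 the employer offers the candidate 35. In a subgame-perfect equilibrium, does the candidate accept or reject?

Round 4 (the candidate proposes): the employer will accept anything ≥ 0, so the candidate offers 0 and keeps 80.
Round 3 (the employer proposes): the candidate can get 80 next round, worth 0.55 × 80 = 44 now; the employer offers that and keeps 36.
Round 2 (the candidate proposes): the employer can get 36 next round, worth 0.79 × 36 = 28.44 now. The candidate offers 28.44 and keeps 80 − 28.44 = 51.56.
So by rejecting in round 1, the candidate gets 51.56 next round, worth 0.55 × 51.56 = 28.358 now.
Offer 35 ≥ 28.358, so the candidate accepts.

Accept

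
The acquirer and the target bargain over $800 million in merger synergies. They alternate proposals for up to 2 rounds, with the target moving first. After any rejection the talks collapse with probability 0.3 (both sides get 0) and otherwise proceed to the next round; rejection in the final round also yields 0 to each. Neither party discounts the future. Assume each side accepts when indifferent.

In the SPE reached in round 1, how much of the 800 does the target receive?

Round 2 (the acquirer proposes): the target will accept anything ≥ 0, so the acquirer offers 0 and keeps 800.
Round 1 (the target proposes): rejecting gives the acquirer an expected 0.7 × 800 = 560, so the target offers 560, keeping 240.

240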